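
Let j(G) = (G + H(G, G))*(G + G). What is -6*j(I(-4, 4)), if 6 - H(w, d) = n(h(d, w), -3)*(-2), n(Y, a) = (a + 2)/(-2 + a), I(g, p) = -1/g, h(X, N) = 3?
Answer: -399/20 ≈ -19.950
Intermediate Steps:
n(Y, a) = (2 + a)/(-2 + a)
H(w, d) = 32/5 (H(w, d) = 6 - (2 - 3)/(-2 - 3)*(-2) = 6 - -1/(-5)*(-2) = 6 - (-⅕*(-1))*(-2) = 6 - (-2)/5 = 6 - 1*(-⅖) = 6 + ⅖ = 32/5)
j(G) = 2*G*(32/5 + G) (j(G) = (G + 32/5)*(G + G) = (32/5 + G)*(2*G) = 2*G*(32/5 + G))
-6*j(I(-4, 4)) = -12*(-1/(-4))*(32 + 5*(-1/(-4)))/5 = -12*(-1*(-¼))*(32 + 5*(-1*(-¼)))/5 = -12*(32 + 5*(¼))/(5*4) = -12*(32 + 5/4)/(5*4) = -12*133/(5*4*4) = -6*133/40 = -399/20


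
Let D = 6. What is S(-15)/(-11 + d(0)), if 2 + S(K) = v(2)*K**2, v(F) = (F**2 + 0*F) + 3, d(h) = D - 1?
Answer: -1573/6 ≈ -262.17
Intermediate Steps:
d(h) = 5 (d(h) = 6 - 1 = 5)
v(F) = 3 + F**2 (v(F) = (F**2 + 0) + 3 = F**2 + 3 = 3 + F**2)
S(K) = -2 + 7*K**2 (S(K) = -2 + (3 + 2**2)*K**2 = -2 + (3 + 4)*K**2 = -2 + 7*K**2)
S(-15)/(-11 + d(0)) = (-2 + 7*(-15)**2)/(-11 + 5) = (-2 + 7*225)/(-6) = -(-2 + 1575)/6 = -1/6*1573 = -1573/6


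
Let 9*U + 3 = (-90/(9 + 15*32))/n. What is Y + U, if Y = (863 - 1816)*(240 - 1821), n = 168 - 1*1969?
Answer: 442309219308/293563 ≈ 1.5067e+6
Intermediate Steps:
n = -1801 (n = 168 - 1969 = -1801)
Y = 1506693 (Y = -953*(-1581) = 1506693)
U = -97851/293563 (U = -⅓ + (-90/(9 + 15*32)/(-1801))/9 = -⅓ + (-90/(9 + 480)*(-1/1801))/9 = -⅓ + (-90/489*(-1/1801))/9 = -⅓ + (-90*1/489*(-1/1801))/9 = -⅓ + (-30/163*(-1/1801))/9 = -⅓ + (⅑)*(30/293563) = -⅓ + 10/880689 = -97851/293563 ≈ -0.33332)
Y + U = 1506693 - 97851/293563 = 442309219308/293563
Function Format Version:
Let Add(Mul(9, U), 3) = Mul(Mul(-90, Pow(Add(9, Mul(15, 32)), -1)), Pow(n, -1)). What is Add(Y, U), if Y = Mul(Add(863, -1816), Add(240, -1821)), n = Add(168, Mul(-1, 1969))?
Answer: Rational(442309219308, 293563) ≈ 1.5067e+6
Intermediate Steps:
n = -1801 (n = Add(168, -1969) = -1801)
Y = 1506693 (Y = Mul(-953, -1581) = 1506693)
U = Rational(-97851, 293563) (U = Add(Rational(-1, 3), Mul(Rational(1, 9), Mul(Mul(-90, Pow(Add(9, Mul(15, 32)), -1)), Pow(-1801, -1)))) = Add(Rational(-1, 3), Mul(Rational(1, 9), Mul(Mul(-90, Pow(Add(9, 480), -1)), Rational(-1, 1801)))) = Add(Rational(-1, 3), Mul(Rational(1, 9), Mul(Mul(-90, Pow(489, -1)), Rational(-1, 1801)))) = Add(Rational(-1, 3), Mul(Rational(1, 9), Mul(Mul(-90, Rational(1, 489)), Rational(-1, 1801)))) = Add(Rational(-1, 3), Mul(Rational(1, 9), Mul(Rational(-30, 163), Rational(-1, 1801)))) = Add(Rational(-1, 3), Mul(Rational(1, 9), Rational(30, 293563))) = Add(Rational(-1, 3), Rational(10, 880689)) = Rational(-97851, 293563) ≈ -0.33332)
Add(Y, U) = Add(1506693, Rational(-97851, 293563)) = Rational(442309219308, 293563)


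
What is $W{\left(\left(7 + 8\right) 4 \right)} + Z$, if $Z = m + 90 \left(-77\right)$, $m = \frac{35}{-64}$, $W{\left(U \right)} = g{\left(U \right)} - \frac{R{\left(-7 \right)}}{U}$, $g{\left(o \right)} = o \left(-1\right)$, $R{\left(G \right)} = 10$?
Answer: $- \frac{1342217}{192} \approx -6990.7$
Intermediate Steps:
$g{\left(o \right)} = - o$
$W{\left(U \right)} = - U - \frac{10}{U}$
$m = - \frac{35}{64}$ ($m = 35 \left(- \frac{1}{64}\right) = - \frac{35}{64} \approx -0.54688$)
$Z = - \frac{443555}{64}$ ($Z = - \frac{35}{64} + 90 \left(-77\right) = - \frac{35}{64} - 6930 = - \frac{443555}{64} \approx -6930.5$)
$W{\left(\left(7 + 8\right) 4 \right)} + Z = \left(- \left(7 + 8\right) 4 - \frac{10}{\left(7 + 8\right) 4}\right) - \frac{443555}{64} = \left(- 15 \cdot 4 - \frac{10}{15 \cdot 4}\right) - \frac{443555}{64} = \left(\left(-1\right) 60 - \frac{10}{60}\right) - \frac{443555}{64} = \left(-60 - \frac{1}{6}\right) - \frac{443555}{64} = - \frac{361}{6} - \frac{443555}{64} = - \frac{1342217}{192}$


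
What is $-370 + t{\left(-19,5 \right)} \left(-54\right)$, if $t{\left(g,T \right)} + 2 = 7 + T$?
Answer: $-910$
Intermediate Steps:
$t{\left(g,T \right)} = 5 + T$ ($t{\left(g,T \right)} = -2 + \left(7 + T\right) = 5 + T$)
$-370 + t{\left(-19,5 \right)} \left(-54\right) = -370 + \left(5 + 5\right) \left(-54\right) = -370 + 10 \left(-54\right) = -370 - 540 = -910$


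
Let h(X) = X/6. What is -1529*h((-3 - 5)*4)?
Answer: 24464/3 ≈ 8154.7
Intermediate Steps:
h(X) = X/6 (h(X) = X*(⅙) = X/6)
-1529*h((-3 - 5)*4) = -1529*(-3 - 5)*4/6 = -1529*(-8*4)/6 = -1529*(-32)/6 = -1529*(-16/3) = 24464/3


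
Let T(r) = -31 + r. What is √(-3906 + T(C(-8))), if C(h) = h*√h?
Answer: √(-3937 - 16*I*√2) ≈ 0.1803 - 62.746*I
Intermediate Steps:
C(h) = h^(3/2)
√(-3906 + T(C(-8))) = √(-3906 + (-31 + (-8)^(3/2))) = √(-3906 + (-31 - 16*I*√2)) = √(-3937 - 16*I*√2)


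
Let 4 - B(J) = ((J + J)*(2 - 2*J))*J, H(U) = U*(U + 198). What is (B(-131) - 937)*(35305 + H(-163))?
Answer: -268233453600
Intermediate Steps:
H(U) = U*(198 + U)
B(J) = 4 - 2*J²*(2 - 2*J) (B(J) = 4 - (J + J)*(2 - 2*J)*J = 4 - (2*J)*(2 - 2*J)*J = 4 - 2*J*(2 - 2*J)*J = 4 - 2*J²*(2 - 2*J))
(B(-131) - 937)*(35305 + H(-163)) = ((4 - 4*(-131)² + 4*(-131)³) - 937)*(35305 - 163*(198 - 163)) = ((4 - 4*17161 + 4*(-2248091)) - 937)*(35305 - 163*35) = ((4 - 68644 - 8992364) - 937)*(35305 - 5705) = (-9061004 - 937)*29600 = -9061941*29600 = -268233453600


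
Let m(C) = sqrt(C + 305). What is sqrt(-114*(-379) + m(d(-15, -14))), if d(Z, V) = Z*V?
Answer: sqrt(43206 + sqrt(515)) ≈ 207.92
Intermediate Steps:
d(Z, V) = V*Z
m(C) = sqrt(305 + C)
sqrt(-114*(-379) + m(d(-15, -14))) = sqrt(-114*(-379) + sqrt(305 - 14*(-15))) = sqrt(43206 + sqrt(305 + 210)) = sqrt(43206 + sqrt(515))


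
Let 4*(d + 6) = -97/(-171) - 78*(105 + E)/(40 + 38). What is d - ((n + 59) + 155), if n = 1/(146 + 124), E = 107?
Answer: -2799563/10260 ≈ -272.86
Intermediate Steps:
d = -40259/684 (d = -6 + (-97/(-171) - 78*(105 + 107)/(40 + 38))/4 = -6 + (-97*(-1/171) - 78/(78/212))/4 = -6 + (97/171 - 78/(78*(1/212)))/4 = -6 + (97/171 - 78/39/106)/4 = -6 + (97/171 - 78*106/39)/4 = -6 + (97/171 - 212)/4 = -6 + (1/4)*(-36155/171) = -6 - 36155/684 = -40259/684 ≈ -58.858)
n = 1/270 ≈ 0.0037037
d - ((n + 59) + 155) = -40259/684 - ((1/270 + 59) + 155) = -40259/684 - (15931/270 + 155) = -40259/684 - 1*57781/270 = -40259/684 - 57781/270 = -2799563/10260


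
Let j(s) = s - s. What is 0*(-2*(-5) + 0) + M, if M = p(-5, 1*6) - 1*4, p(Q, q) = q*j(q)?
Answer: -4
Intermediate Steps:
j(s) = 0
p(Q, q) = 0 (p(Q, q) = q*0 = 0)
M = -4 (M = 0 - 1*4 = 0 - 4 = -4)
0*(-2*(-5) + 0) + M = 0*(-2*(-5) + 0) - 4 = 0*(10 + 0) - 4 = 0*10 - 4 = 0 - 4 = -4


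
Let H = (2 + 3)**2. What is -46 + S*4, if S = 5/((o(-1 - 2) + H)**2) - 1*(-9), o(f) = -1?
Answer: -1435/144 ≈ -9.9653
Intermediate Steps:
H = 25 (H = 5**2 = 25)
S = 5189/576 (S = 5/((-1 + 25)**2) - 1*(-9) = 5/(24**2) + 9 = 5/576 + 9 = 5189/576 ≈ 9.0087)
-46 + S*4 = -46 + (5189/576)*4 = -46 + 5189/144 = -1435/144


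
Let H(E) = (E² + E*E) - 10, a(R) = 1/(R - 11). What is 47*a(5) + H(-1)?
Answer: -95/6 ≈ -15.833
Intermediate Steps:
a(R) = 1/(-11 + R)
H(E) = -10 + 2*E² (H(E) = (E² + E²) - 10 = 2*E² - 10 = -10 + 2*E²)
47*a(5) + H(-1) = 47/(-11 + 5) + (-10 + 2*(-1)²) = 47/(-6) + (-10 + 2*1) = 47*(-⅙) + (-10 + 2) = -47/6 - 8 = -95/6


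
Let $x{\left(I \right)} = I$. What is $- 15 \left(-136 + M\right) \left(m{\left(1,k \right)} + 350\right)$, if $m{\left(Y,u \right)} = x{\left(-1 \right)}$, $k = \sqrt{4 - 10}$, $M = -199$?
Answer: $1753725$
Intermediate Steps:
$k = i \sqrt{6}$ ($k = \sqrt{-6} = i \sqrt{6} \approx 2.4495 i$)
$m{\left(Y,u \right)} = -1$
$- 15 \left(-136 + M\right) \left(m{\left(1,k \right)} + 350\right) = - 15 \left(-136 - 199\right) \left(-1 + 350\right) = - 15 \left(\left(-335\right) 349\right) = \left(-15\right) \left(-116915\right) = 1753725$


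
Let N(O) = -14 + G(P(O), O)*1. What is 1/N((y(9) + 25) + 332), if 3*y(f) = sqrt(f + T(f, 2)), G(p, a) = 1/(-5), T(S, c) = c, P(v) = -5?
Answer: -5/71 ≈ -0.070423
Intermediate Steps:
G(p, a) = -1/5 (G(p, a) = 1*(-1/5) = -1/5)
y(f) = sqrt(2 + f)/3 (y(f) = sqrt(f + 2)/3 = sqrt(2 + f)/3)
N(O) = -71/5 (N(O) = -14 - 1/5*1 = -14 - 1/5 = -71/5)
1/N((y(9) + 25) + 332) = 1/(-71/5) = -5/71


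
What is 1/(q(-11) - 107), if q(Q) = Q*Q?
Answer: 1/14 ≈ 0.071429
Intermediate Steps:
q(Q) = Q**2
1/(q(-11) - 107) = 1/((-11)**2 - 107) = 1/(121 - 107) = 1/14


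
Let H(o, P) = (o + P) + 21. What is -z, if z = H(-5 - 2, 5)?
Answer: -19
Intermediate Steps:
H(o, P) = 21 + P + o (H(o, P) = (P + o) + 21 = 21 + P + o)
z = 19 (z = 21 + 5 + (-5 - 2) = 21 + 5 - 7 = 19)
-z = -1*19 = -19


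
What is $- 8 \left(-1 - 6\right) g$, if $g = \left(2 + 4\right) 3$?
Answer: $1008$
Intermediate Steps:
$g = 18$ ($g = 6 \cdot 3 = 18$)
$- 8 \left(-1 - 6\right) g = - 8 \left(-1 - 6\right) 18 = \left(-8\right) \left(-7\right) 18 = 56 \cdot 18 = 1008$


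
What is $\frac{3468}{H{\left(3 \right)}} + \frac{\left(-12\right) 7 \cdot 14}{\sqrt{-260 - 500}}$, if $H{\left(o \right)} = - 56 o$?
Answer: $- \frac{289}{14} + \frac{294 i \sqrt{190}}{95} \approx -20.643 + 42.658 i$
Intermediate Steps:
$\frac{3468}{H{\left(3 \right)}} + \frac{\left(-12\right) 7 \cdot 14}{\sqrt{-260 - 500}} = \frac{3468}{\left(-56\right) 3} + \frac{\left(-12\right) 7 \cdot 14}{\sqrt{-260 - 500}} = \frac{3468}{-168} + \frac{\left(-84\right) 14}{\sqrt{-760}} = 3468 \left(- \frac{1}{168}\right) - \frac{1176}{2 i \sqrt{190}} = - \frac{289}{14} - 1176 \left(- \frac{i \sqrt{190}}{380}\right) = - \frac{289}{14} + \frac{294 i \sqrt{190}}{95}$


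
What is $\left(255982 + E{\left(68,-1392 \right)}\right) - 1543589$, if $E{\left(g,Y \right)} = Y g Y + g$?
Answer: $130473613$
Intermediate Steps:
$E{\left(g,Y \right)} = g + g Y^{2}$ ($E{\left(g,Y \right)} = g Y^{2} + g = g + g Y^{2}$)
$\left(255982 + E{\left(68,-1392 \right)}\right) - 1543589 = \left(255982 + 68 \left(1 + \left(-1392\right)^{2}\right)\right) - 1543589 = \left(255982 + 68 \left(1 + 1937664\right)\right) - 1543589 = \left(255982 + 68 \cdot 1937665\right) - 1543589 = \left(255982 + 131761220\right) - 1543589 = 132017202 - 1543589 = 130473613$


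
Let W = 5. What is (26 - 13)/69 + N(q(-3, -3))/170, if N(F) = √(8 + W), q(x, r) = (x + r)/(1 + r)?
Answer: 13/69 + √13/170 ≈ 0.20961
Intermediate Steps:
q(x, r) = (r + x)/(1 + r)
N(F) = √13 (N(F) = √(8 + 5) = √13)
(26 - 13)/69 + N(q(-3, -3))/170 = (26 - 13)/69 + √13/170 = 13*(1/69) + √13*(1/170) = 13/69 + √13/170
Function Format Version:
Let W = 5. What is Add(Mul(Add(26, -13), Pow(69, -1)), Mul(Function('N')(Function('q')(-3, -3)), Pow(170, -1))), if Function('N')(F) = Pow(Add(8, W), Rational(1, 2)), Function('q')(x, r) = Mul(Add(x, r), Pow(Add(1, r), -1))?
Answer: Add(Rational(13, 69), Mul(Rational(1, 170), Pow(13, Rational(1, 2)))) ≈ 0.20961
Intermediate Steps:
Function('q')(x, r) = Mul(Pow(Add(1, r), -1), Add(r, x)) (Function('q')(x, r) = Mul(Add(r, x), Pow(Add(1, r), -1)) = Mul(Pow(Add(1, r), -1), Add(r, x)))
Function('N')(F) = Pow(13, Rational(1, 2)) (Function('N')(F) = Pow(Add(8, 5), Rational(1, 2)) = Pow(13, Rational(1, 2)))
Add(Mul(Add(26, -13), Pow(69, -1)), Mul(Function('N')(Function('q')(-3, -3)), Pow(170, -1))) = Add(Mul(Add(26, -13), Pow(69, -1)), Mul(Pow(13, Rational(1, 2)), Pow(170, -1))) = Add(Mul(13, Rational(1, 69)), Mul(Pow(13, Rational(1, 2)), Rational(1, 170))) = Add(Rational(13, 69), Mul(Rational(1, 170), Pow(13, Rational(1, 2))))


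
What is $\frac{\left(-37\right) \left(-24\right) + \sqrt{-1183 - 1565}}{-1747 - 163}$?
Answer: $- \frac{444}{955} - \frac{i \sqrt{687}}{955} \approx -0.46492 - 0.027446 i$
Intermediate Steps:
$\frac{\left(-37\right) \left(-24\right) + \sqrt{-1183 - 1565}}{-1747 - 163} = \frac{888 + \sqrt{-2748}}{-1910} = \left(888 + 2 i \sqrt{687}\right) \left(- \frac{1}{1910}\right) = - \frac{444}{955} - \frac{i \sqrt{687}}{955}$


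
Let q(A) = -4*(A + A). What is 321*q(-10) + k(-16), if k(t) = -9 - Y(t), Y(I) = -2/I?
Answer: 205367/8 ≈ 25671.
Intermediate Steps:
q(A) = -8*A
k(t) = -9 + 2/t (k(t) = -9 - (-2)/t = -9 + 2/t)
321*q(-10) + k(-16) = 321*(-8*(-10)) + (-9 + 2/(-16)) = 321*80 + (-9 + 2*(-1/16)) = 25680 + (-9 - 1/8) = 25680 - 73/8 = 205367/8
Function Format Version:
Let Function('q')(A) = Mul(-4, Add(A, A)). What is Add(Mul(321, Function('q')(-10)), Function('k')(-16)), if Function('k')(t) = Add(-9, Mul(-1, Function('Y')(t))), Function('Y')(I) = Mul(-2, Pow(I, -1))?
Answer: Rational(205367, 8) ≈ 25671.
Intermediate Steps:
Function('q')(A) = Mul(-8, A) (Function('q')(A) = Mul(-4, Mul(2, A)) = Mul(-8, A))
Function('k')(t) = Add(-9, Mul(2, Pow(t, -1))) (Function('k')(t) = Add(-9, Mul(-1, Mul(-2, Pow(t, -1)))) = Add(-9, Mul(2, Pow(t, -1))))
Add(Mul(321, Function('q')(-10)), Function('k')(-16)) = Add(Mul(321, Mul(-8, -10)), Add(-9, Mul(2, Pow(-16, -1)))) = Add(Mul(321, 80), Add(-9, Mul(2, Rational(-1, 16)))) = Add(25680, Add(-9, Rational(-1, 8))) = Add(25680, Rational(-73, 8)) = Rational(205367, 8)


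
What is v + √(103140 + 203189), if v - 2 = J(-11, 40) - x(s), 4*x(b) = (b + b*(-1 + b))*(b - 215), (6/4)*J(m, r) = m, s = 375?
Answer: -16875016/3 + √306329 ≈ -5.6244e+6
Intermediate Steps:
J(m, r) = 2*m/3
x(b) = (-215 + b)*(b + b*(-1 + b))/4 (x(b) = ((b + b*(-1 + b))*(b - 215))/4 = ((b + b*(-1 + b))*(-215 + b))/4 = ((-215 + b)*(b + b*(-1 + b)))/4 = (-215 + b)*(b + b*(-1 + b))/4)
v = -16875016/3 (v = 2 + ((⅔)*(-11) - 375²*(-215 + 375)/4) = 2 + (-22/3 - 140625*160/4) = 2 + (-22/3 - 1*5625000) = 2 + (-22/3 - 5625000) = 2 - 16875022/3 = -16875016/3 ≈ -5.6250e+6)
v + √(103140 + 203189) = -16875016/3 + √(103140 + 203189) = -16875016/3 + √306329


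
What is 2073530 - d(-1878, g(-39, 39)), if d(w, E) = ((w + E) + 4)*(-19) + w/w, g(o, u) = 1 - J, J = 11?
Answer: 2037733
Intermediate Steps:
g(o, u) = -10 (g(o, u) = 1 - 1*11 = 1 - 11 = -10)
d(w, E) = -75 - 19*E - 19*w (d(w, E) = ((E + w) + 4)*(-19) + 1 = (4 + E + w)*(-19) + 1 = (-76 - 19*E - 19*w) + 1 = -75 - 19*E - 19*w)
2073530 - d(-1878, g(-39, 39)) = 2073530 - (-75 - 19*(-10) - 19*(-1878)) = 2073530 - (-75 + 190 + 35682) = 2073530 - 1*35797 = 2073530 - 35797 = 2037733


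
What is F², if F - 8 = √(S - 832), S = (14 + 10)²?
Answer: -192 + 256*I ≈ -192.0 + 256.0*I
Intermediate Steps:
S = 576 (S = 24² = 576)
F = 8 + 16*I (F = 8 + √(576 - 832) = 8 + √(-256) = 8 + 16*I ≈ 8.0 + 16.0*I)
F² = (8 + 16*I)²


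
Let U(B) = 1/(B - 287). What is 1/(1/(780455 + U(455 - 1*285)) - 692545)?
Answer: -91313234/63238523640413 ≈ -1.4440e-6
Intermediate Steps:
U(B) = 1/(-287 + B)
1/(1/(780455 + U(455 - 1*285)) - 692545) = 1/(1/(780455 + 1/(-287 + (455 - 1*285))) - 692545) = 1/(1/(780455 + 1/(-287 + (455 - 285))) - 692545) = 1/(1/(780455 + 1/(-287 + 170)) - 692545) = 1/(1/(780455 + 1/(-117)) - 692545) = 1/(1/(780455 - 1/117) - 692545) = 1/(1/(91313234/117) - 692545) = 1/(117/91313234 - 692545) = 1/(-63238523640413/91313234) = -91313234/63238523640413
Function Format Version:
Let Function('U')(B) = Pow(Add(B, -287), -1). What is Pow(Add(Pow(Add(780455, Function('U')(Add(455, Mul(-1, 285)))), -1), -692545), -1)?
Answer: Rational(-91313234, 63238523640413) ≈ -1.4440e-6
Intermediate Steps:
Function('U')(B) = Pow(Add(-287, B), -1)
Pow(Add(Pow(Add(780455, Function('U')(Add(455, Mul(-1, 285)))), -1), -692545), -1) = Pow(Add(Pow(Add(780455, Pow(Add(-287, Add(455, Mul(-1, 285))), -1)), -1), -692545), -1) = Pow(Add(Pow(Add(780455, Pow(Add(-287, Add(455, -285)), -1)), -1), -692545), -1) = Pow(Add(Pow(Add(780455, Pow(Add(-287, 170), -1)), -1), -692545), -1) = Pow(Add(Pow(Add(780455, Pow(-117, -1)), -1), -692545), -1) = Pow(Add(Pow(Add(780455, Rational(-1, 117)), -1), -692545), -1) = Pow(Add(Pow(Rational(91313234, 117), -1), -692545), -1) = Pow(Add(Rational(117, 91313234), -692545), -1) = Pow(Rational(-63238523640413, 91313234), -1) = Rational(-91313234, 63238523640413)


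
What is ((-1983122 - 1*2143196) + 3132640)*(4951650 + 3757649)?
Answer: -8654238811722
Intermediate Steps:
((-1983122 - 1*2143196) + 3132640)*(4951650 + 3757649) = ((-1983122 - 2143196) + 3132640)*8709299 = (-4126318 + 3132640)*8709299 = -993678*8709299 = -8654238811722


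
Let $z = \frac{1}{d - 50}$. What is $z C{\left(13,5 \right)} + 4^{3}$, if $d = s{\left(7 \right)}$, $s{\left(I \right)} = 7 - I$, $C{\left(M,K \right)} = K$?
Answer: $\frac{639}{10} \approx 63.9$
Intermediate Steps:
$d = 0$ ($d = 7 - 7 = 0$)
$z = - \frac{1}{50}$ ($z = \frac{1}{0 - 50} = \frac{1}{-50} = - \frac{1}{50} \approx -0.02$)
$z C{\left(13,5 \right)} + 4^{3} = \left(- \frac{1}{50}\right) 5 + 4^{3} = - \frac{1}{10} + 64 = \frac{639}{10}$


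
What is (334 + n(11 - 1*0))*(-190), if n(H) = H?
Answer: -65550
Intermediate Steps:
(334 + n(11 - 1*0))*(-190) = (334 + (11 - 1*0))*(-190) = (334 + (11 + 0))*(-190) = (334 + 11)*(-190) = 345*(-190) = -65550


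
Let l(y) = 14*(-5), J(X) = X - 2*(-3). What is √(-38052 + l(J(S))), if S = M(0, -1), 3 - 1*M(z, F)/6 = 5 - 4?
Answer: 7*I*√778 ≈ 195.25*I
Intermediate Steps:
M(z, F) = 12 (M(z, F) = 18 - 6*(5 - 4) = 18 - 6*1 = 18 - 6 = 12)
S = 12
J(X) = 6 + X (J(X) = X - 1*(-6) = X + 6 = 6 + X)
l(y) = -70
√(-38052 + l(J(S))) = √(-38052 - 70) = √(-38122) = 7*I*√778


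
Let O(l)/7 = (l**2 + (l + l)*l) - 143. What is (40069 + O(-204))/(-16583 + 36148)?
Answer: 913004/19565 ≈ 46.665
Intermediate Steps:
O(l) = -1001 + 21*l**2 (O(l) = 7*((l**2 + (l + l)*l) - 143) = 7*((l**2 + (2*l)*l) - 143) = 7*((l**2 + 2*l**2) - 143) = 7*(3*l**2 - 143) = 7*(-143 + 3*l**2) = -1001 + 21*l**2)
(40069 + O(-204))/(-16583 + 36148) = (40069 + (-1001 + 21*(-204)**2))/(-16583 + 36148) = (40069 + (-1001 + 21*41616))/19565 = (40069 + (-1001 + 873936))*(1/19565) = (40069 + 872935)*(1/19565) = 913004*(1/19565) = 913004/19565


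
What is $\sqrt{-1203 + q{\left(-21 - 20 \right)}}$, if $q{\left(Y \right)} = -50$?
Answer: $i \sqrt{1253} \approx 35.398 i$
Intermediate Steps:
$\sqrt{-1203 + q{\left(-21 - 20 \right)}} = \sqrt{-1203 - 50} = \sqrt{-1253} = i \sqrt{1253}$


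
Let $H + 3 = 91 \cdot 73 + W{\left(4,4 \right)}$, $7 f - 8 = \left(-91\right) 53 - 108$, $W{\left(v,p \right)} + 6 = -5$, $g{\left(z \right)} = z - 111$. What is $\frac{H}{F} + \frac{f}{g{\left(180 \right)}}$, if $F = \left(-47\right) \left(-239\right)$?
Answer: $- \frac{17366084}{1808513} \approx -9.6024$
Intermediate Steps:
$g{\left(z \right)} = -111 + z$ ($g{\left(z \right)} = z - 111 = -111 + z$)
$W{\left(v,p \right)} = -11$ ($W{\left(v,p \right)} = -6 - 5 = -11$)
$f = - \frac{4923}{7}$ ($f = \frac{8}{7} + \frac{\left(-91\right) 53 - 108}{7} = \frac{8}{7} + \frac{-4823 - 108}{7} = \frac{8}{7} + \frac{1}{7} \left(-4931\right) = \frac{8}{7} - \frac{4931}{7} = - \frac{4923}{7} \approx -703.29$)
$F = 11233$
$H = 6629$ ($H = -3 + \left(91 \cdot 73 - 11\right) = -3 + \left(6643 - 11\right) = -3 + 6632 = 6629$)
$\frac{H}{F} + \frac{f}{g{\left(180 \right)}} = \frac{6629}{11233} - \frac{4923}{7 \left(-111 + 180\right)} = 6629 \cdot \frac{1}{11233} - \frac{4923}{7 \cdot 69} = \frac{6629}{11233} - \frac{1641}{161} = - \frac{17366084}{1808513}$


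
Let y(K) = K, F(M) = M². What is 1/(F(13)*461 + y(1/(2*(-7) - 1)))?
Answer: 15/1168634 ≈ 1.2836e-5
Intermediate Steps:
1/(F(13)*461 + y(1/(2*(-7) - 1))) = 1/(13²*461 + 1/(2*(-7) - 1)) = 1/(169*461 + 1/(-14 - 1)) = 1/(77909 + 1/(-15)) = 1/(77909 - 1/15) = 1/(1168634/15) = 15/1168634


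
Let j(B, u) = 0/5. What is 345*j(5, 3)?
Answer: 0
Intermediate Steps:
j(B, u) = 0 (j(B, u) = 0*(⅕) = 0)
345*j(5, 3) = 345*0 = 0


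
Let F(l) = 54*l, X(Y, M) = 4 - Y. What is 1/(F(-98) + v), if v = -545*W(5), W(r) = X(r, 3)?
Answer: -1/4747 ≈ -0.00021066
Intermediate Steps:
W(r) = 4 - r
v = 545 (v = -545*(4 - 1*5) = -545*(4 - 5) = -545*(-1) = 545)
1/(F(-98) + v) = 1/(54*(-98) + 545) = 1/(-5292 + 545) = 1/(-4747) = -1/4747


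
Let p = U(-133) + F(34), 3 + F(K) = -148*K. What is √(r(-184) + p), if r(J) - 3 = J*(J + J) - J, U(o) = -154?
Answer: √62710 ≈ 250.42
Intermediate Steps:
F(K) = -3 - 148*K
r(J) = 3 - J + 2*J² (r(J) = 3 + (J*(J + J) - J) = 3 + (J*(2*J) - J) = 3 + (2*J² - J) = 3 + (-J + 2*J²) = 3 - J + 2*J²)
p = -5189 (p = -154 + (-3 - 148*34) = -154 + (-3 - 5032) = -154 - 5035 = -5189)
√(r(-184) + p) = √((3 - 1*(-184) + 2*(-184)²) - 5189) = √((3 + 184 + 2*33856) - 5189) = √((3 + 184 + 67712) - 5189) = √(67899 - 5189) = √62710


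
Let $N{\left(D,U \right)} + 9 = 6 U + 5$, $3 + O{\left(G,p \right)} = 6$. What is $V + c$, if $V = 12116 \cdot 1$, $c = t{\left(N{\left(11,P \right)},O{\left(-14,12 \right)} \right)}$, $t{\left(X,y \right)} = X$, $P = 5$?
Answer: $12142$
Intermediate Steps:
$O{\left(G,p \right)} = 3$ ($O{\left(G,p \right)} = -3 + 6 = 3$)
$N{\left(D,U \right)} = -4 + 6 U$ ($N{\left(D,U \right)} = -9 + \left(6 U + 5\right) = -9 + \left(5 + 6 U\right) = -4 + 6 U$)
$c = 26$ ($c = -4 + 6 \cdot 5 = -4 + 30 = 26$)
$V = 12116$
$V + c = 12116 + 26 = 12142$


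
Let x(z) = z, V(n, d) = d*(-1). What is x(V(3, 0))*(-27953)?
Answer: 0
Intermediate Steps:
V(n, d) = -d
x(V(3, 0))*(-27953) = -1*0*(-27953) = 0*(-27953) = 0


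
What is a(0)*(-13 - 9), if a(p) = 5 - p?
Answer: -110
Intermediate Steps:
a(0)*(-13 - 9) = (5 - 1*0)*(-13 - 9) = (5 + 0)*(-22) = 5*(-22) = -110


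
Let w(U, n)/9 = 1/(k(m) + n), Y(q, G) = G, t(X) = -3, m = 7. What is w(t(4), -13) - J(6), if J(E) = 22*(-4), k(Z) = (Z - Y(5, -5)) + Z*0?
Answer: 79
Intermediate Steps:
k(Z) = 5 + Z (k(Z) = (Z - 1*(-5)) + Z*0 = (Z + 5) + 0 = (5 + Z) + 0 = 5 + Z)
w(U, n) = 9/(12 + n) (w(U, n) = 9/((5 + 7) + n) = 9/(12 + n))
J(E) = -88
w(t(4), -13) - J(6) = 9/(12 - 13) - 1*(-88) = 9/(-1) + 88 = 9*(-1) + 88 = -9 + 88 = 79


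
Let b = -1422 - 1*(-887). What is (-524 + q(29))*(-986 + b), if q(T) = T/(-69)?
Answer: 18345795/23 ≈ 7.9764e+5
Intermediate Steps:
q(T) = -T/69 (q(T) = T*(-1/69) = -T/69)
b = -535 (b = -1422 + 887 = -535)
(-524 + q(29))*(-986 + b) = (-524 - 1/69*29)*(-986 - 535) = (-524 - 29/69)*(-1521) = -36185/69*(-1521) = 18345795/23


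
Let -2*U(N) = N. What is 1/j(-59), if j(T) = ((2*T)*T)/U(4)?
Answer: -1/3481 ≈ -0.00028727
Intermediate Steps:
U(N) = -N/2
j(T) = -T**2 (j(T) = ((2*T)*T)/((-1/2*4)) = (2*T**2)/(-2) = (2*T**2)*(-1/2) = -T**2)
1/j(-59) = 1/(-1*(-59)**2) = 1/(-1*3481) = 1/(-3481) = -1/3481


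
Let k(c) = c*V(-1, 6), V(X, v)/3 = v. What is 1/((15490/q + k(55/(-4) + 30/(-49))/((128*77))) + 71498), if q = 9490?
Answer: 916627712/65538520270173 ≈ 1.3986e-5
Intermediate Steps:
V(X, v) = 3*v
k(c) = 18*c (k(c) = c*(3*6) = c*18 = 18*c)
1/((15490/q + k(55/(-4) + 30/(-49))/((128*77))) + 71498) = 1/((15490/9490 + (18*(55/(-4) + 30/(-49)))/((128*77))) + 71498) = 1/((15490*(1/9490) + (18*(55*(-¼) + 30*(-1/49)))/9856) + 71498) = 1/((1549/949 + (18*(-55/4 - 30/49))*(1/9856)) + 71498) = 1/((1549/949 + (18*(-2815/196))*(1/9856)) + 71498) = 1/((1549/949 - 25335/98*1/9856) + 71498) = 1/((1549/949 - 25335/965888) + 71498) = 1/(1472117597/916627712 + 71498) = 1/(65538520270173/916627712) = 916627712/65538520270173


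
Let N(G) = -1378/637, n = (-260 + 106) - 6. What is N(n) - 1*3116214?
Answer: -152694592/49 ≈ -3.1162e+6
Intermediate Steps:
n = -160 (n = -154 - 6 = -160)
N(G) = -106/49 (N(G) = -1378*1/637 = -106/49)
N(n) - 1*3116214 = -106/49 - 1*3116214 = -106/49 - 3116214 = -152694592/49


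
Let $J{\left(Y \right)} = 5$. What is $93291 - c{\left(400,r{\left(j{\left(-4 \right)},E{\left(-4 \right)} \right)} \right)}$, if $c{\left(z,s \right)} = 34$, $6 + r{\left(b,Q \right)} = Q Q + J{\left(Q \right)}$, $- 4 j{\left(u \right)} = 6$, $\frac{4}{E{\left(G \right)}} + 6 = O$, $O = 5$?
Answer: $93257$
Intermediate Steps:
$E{\left(G \right)} = -4$ ($E{\left(G \right)} = \frac{4}{-6 + 5} = \frac{4}{-1} = 4 \left(-1\right) = -4$)
$j{\left(u \right)} = - \frac{3}{2}$ ($j{\left(u \right)} = \left(- \frac{1}{4}\right) 6 = - \frac{3}{2}$)
$r{\left(b,Q \right)} = -1 + Q^{2}$ ($r{\left(b,Q \right)} = -6 + \left(Q Q + 5\right) = -6 + \left(Q^{2} + 5\right) = -6 + \left(5 + Q^{2}\right) = -1 + Q^{2}$)
$93291 - c{\left(400,r{\left(j{\left(-4 \right)},E{\left(-4 \right)} \right)} \right)} = 93291 - 34 = 93257$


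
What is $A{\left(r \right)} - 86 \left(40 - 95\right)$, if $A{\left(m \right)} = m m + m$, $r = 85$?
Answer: $12040$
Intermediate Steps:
$A{\left(m \right)} = m + m^{2}$ ($A{\left(m \right)} = m^{2} + m = m + m^{2}$)
$A{\left(r \right)} - 86 \left(40 - 95\right) = 85 \left(1 + 85\right) - 86 \left(40 - 95\right) = 85 \cdot 86 - 86 \left(-55\right) = 7310 - -4730 = 7310 + 4730 = 12040$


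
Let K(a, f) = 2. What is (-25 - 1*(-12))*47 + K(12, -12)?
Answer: -609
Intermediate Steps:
(-25 - 1*(-12))*47 + K(12, -12) = (-25 - 1*(-12))*47 + 2 = (-25 + 12)*47 + 2 = -13*47 + 2 = -611 + 2 = -609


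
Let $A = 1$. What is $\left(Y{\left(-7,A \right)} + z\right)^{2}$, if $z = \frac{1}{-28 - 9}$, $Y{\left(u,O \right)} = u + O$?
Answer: $\frac{49729}{1369} \approx 36.325$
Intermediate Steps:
$Y{\left(u,O \right)} = O + u$
$z = - \frac{1}{37}$ ($z = \frac{1}{-37} = - \frac{1}{37} \approx -0.027027$)
$\left(Y{\left(-7,A \right)} + z\right)^{2} = \left(\left(1 - 7\right) - \frac{1}{37}\right)^{2} = \left(-6 - \frac{1}{37}\right)^{2} = \left(- \frac{223}{37}\right)^{2} = \frac{49729}{1369}$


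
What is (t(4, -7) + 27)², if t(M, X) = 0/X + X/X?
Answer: 784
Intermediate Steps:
t(M, X) = 1 (t(M, X) = 0 + 1 = 1)
(t(4, -7) + 27)² = (1 + 27)² = 28² = 784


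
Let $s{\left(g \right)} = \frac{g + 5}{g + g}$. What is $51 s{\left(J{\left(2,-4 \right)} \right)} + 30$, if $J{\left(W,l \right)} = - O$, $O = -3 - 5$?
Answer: $\frac{1143}{16} \approx 71.438$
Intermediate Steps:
$O = -8$
$J{\left(W,l \right)} = 8$ ($J{\left(W,l \right)} = \left(-1\right) \left(-8\right) = 8$)
$s{\left(g \right)} = \frac{5 + g}{2 g}$
$51 s{\left(J{\left(2,-4 \right)} \right)} + 30 = 51 \frac{5 + 8}{2 \cdot 8} + 30 = 51 \cdot \frac{1}{2} \cdot \frac{1}{8} \cdot 13 + 30 = 51 \cdot \frac{13}{16} + 30 = \frac{663}{16} + 30 = \frac{1143}{16}$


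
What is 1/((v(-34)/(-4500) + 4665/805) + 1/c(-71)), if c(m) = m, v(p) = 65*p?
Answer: 5143950/32263151 ≈ 0.15944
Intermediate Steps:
1/((v(-34)/(-4500) + 4665/805) + 1/c(-71)) = 1/(((65*(-34))/(-4500) + 4665/805) + 1/(-71)) = 1/((-2210*(-1/4500) + 4665*(1/805)) - 1/71) = 1/((221/450 + 933/161) - 1/71) = 1/(455431/72450 - 1/71) = 1/(32263151/5143950) = 5143950/32263151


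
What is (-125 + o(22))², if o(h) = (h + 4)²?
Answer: 303601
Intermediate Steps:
o(h) = (4 + h)²
(-125 + o(22))² = (-125 + (4 + 22)²)² = (-125 + 26²)² = (-125 + 676)² = 551² = 303601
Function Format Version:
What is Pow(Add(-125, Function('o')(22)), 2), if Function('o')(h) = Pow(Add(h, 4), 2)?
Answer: 303601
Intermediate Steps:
Function('o')(h) = Pow(Add(4, h), 2)
Pow(Add(-125, Function('o')(22)), 2) = Pow(Add(-125, Pow(Add(4, 22), 2)), 2) = Pow(Add(-125, Pow(26, 2)), 2) = Pow(Add(-125, 676), 2) = Pow(551, 2) = 303601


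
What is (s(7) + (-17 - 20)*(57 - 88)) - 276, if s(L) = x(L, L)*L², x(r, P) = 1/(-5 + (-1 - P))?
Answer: 11274/13 ≈ 867.23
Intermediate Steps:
x(r, P) = 1/(-6 - P)
s(L) = -L²/(6 + L) (s(L) = (-1/(6 + L))*L² = -L²/(6 + L))
(s(7) + (-17 - 20)*(57 - 88)) - 276 = (-1*7²/(6 + 7) + (-17 - 20)*(57 - 88)) - 276 = (-1*49/13 - 37*(-31)) - 276 = (-1*49*1/13 + 1147) - 276 = (-49/13 + 1147) - 276 = 14862/13 - 276 = 11274/13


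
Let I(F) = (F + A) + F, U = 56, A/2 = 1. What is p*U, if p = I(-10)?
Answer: -1008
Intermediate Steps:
A = 2 (A = 2*1 = 2)
I(F) = 2 + 2*F (I(F) = (F + 2) + F = (2 + F) + F = 2 + 2*F)
p = -18 (p = 2 + 2*(-10) = 2 - 20 = -18)
p*U = -18*56 = -1008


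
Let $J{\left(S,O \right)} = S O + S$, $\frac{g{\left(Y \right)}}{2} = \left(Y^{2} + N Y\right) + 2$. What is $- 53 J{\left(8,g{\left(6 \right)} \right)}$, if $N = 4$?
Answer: $-53000$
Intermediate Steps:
$g{\left(Y \right)} = 4 + 2 Y^{2} + 8 Y$ ($g{\left(Y \right)} = 2 \left(\left(Y^{2} + 4 Y\right) + 2\right) = 2 \left(2 + Y^{2} + 4 Y\right) = 4 + 2 Y^{2} + 8 Y$)
$J{\left(S,O \right)} = S + O S$ ($J{\left(S,O \right)} = O S + S = S + O S$)
$- 53 J{\left(8,g{\left(6 \right)} \right)} = - 53 \cdot 8 \left(1 + \left(4 + 2 \cdot 6^{2} + 8 \cdot 6\right)\right) = - 53 \cdot 8 \left(1 + \left(4 + 2 \cdot 36 + 48\right)\right) = - 53 \cdot 8 \left(1 + \left(4 + 72 + 48\right)\right) = - 53 \cdot 8 \left(1 + 124\right) = - 53 \cdot 8 \cdot 125 = \left(-53\right) 1000 = -53000$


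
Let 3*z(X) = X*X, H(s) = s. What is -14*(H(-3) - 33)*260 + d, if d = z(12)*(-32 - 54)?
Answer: 126912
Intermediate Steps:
z(X) = X**2/3 (z(X) = (X*X)/3 = X**2/3)
d = -4128 (d = ((1/3)*12**2)*(-32 - 54) = ((1/3)*144)*(-86) = 48*(-86) = -4128)
-14*(H(-3) - 33)*260 + d = -14*(-3 - 33)*260 - 4128 = -14*(-36)*260 - 4128 = 504*260 - 4128 = 131040 - 4128 = 126912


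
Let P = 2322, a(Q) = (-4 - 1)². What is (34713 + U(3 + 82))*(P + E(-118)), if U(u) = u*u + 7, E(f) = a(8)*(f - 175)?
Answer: -209850835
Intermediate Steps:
a(Q) = 25 (a(Q) = (-5)² = 25)
E(f) = -4375 + 25*f (E(f) = 25*(f - 175) = 25*(-175 + f) = -4375 + 25*f)
U(u) = 7 + u² (U(u) = u² + 7 = 7 + u²)
(34713 + U(3 + 82))*(P + E(-118)) = (34713 + (7 + (3 + 82)²))*(2322 + (-4375 + 25*(-118))) = (34713 + (7 + 85²))*(2322 + (-4375 - 2950)) = (34713 + (7 + 7225))*(2322 - 7325) = (34713 + 7232)*(-5003) = 41945*(-5003) = -209850835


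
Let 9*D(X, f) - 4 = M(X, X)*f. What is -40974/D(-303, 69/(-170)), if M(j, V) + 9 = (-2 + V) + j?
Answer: -62690220/43253 ≈ -1449.4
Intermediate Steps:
M(j, V) = -11 + V + j (M(j, V) = -9 + ((-2 + V) + j) = -9 + (-2 + V + j) = -11 + V + j)
D(X, f) = 4/9 + f*(-11 + 2*X)/9 (D(X, f) = 4/9 + ((-11 + X + X)*f)/9 = 4/9 + ((-11 + 2*X)*f)/9 = 4/9 + (f*(-11 + 2*X))/9 = 4/9 + f*(-11 + 2*X)/9)
-40974/D(-303, 69/(-170)) = -40974/(4/9 + (69/(-170))*(-11 + 2*(-303))/9) = -40974/(4/9 + (69*(-1/170))*(-11 - 606)/9) = -40974/(4/9 + (1/9)*(-69/170)*(-617)) = -40974/(4/9 + 14191/510) = -40974/43253/1530 = -40974*1530/43253 = -62690220/43253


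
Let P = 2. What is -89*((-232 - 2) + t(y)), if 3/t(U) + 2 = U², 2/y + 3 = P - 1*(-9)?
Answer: 649878/31 ≈ 20964.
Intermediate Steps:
y = ¼ (y = 2/(-3 + (2 - 1*(-9))) = 2/(-3 + (2 + 9)) = 2/(-3 + 11) = 2/8 = 2*(⅛) = ¼ ≈ 0.25000)
t(U) = 3/(-2 + U²)
-89*((-232 - 2) + t(y)) = -89*((-232 - 2) + 3/(-2 + (¼)²)) = -89*(-234 + 3/(-2 + 1/16)) = -89*(-234 + 3/(-31/16)) = -89*(-234 + 3*(-16/31)) = -89*(-234 - 48/31) = -89*(-7302/31) = 649878/31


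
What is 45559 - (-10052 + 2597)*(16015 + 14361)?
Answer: 226498639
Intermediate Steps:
45559 - (-10052 + 2597)*(16015 + 14361) = 45559 - (-7455)*30376 = 45559 - 1*(-226453080) = 45559 + 226453080 = 226498639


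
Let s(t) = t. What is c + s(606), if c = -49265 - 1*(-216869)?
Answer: 168210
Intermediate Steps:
c = 167604 (c = -49265 + 216869 = 167604)
c + s(606) = 167604 + 606 = 168210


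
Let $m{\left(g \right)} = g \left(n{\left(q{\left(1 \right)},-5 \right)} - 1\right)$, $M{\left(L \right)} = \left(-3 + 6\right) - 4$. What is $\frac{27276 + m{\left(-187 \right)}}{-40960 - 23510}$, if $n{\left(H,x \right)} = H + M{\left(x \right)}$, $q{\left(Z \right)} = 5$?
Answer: $- \frac{1781}{4298} \approx -0.41438$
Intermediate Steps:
$M{\left(L \right)} = -1$ ($M{\left(L \right)} = 3 - 4 = -1$)
$n{\left(H,x \right)} = -1 + H$ ($n{\left(H,x \right)} = H - 1 = -1 + H$)
$m{\left(g \right)} = 3 g$ ($m{\left(g \right)} = g \left(\left(-1 + 5\right) - 1\right) = g \left(4 - 1\right) = g 3 = 3 g$)
$\frac{27276 + m{\left(-187 \right)}}{-40960 - 23510} = \frac{27276 + 3 \left(-187\right)}{-40960 - 23510} = \frac{27276 - 561}{-64470} = 26715 \left(- \frac{1}{64470}\right) = - \frac{1781}{4298}$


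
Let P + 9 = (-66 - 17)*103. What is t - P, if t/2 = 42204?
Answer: 92966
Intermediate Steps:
t = 84408 (t = 2*42204 = 84408)
P = -8558 (P = -9 + (-66 - 17)*103 = -9 - 83*103 = -9 - 8549 = -8558)
t - P = 84408 - 1*(-8558) = 84408 + 8558 = 92966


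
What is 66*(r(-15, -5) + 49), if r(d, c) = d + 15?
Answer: 3234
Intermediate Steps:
r(d, c) = 15 + d
66*(r(-15, -5) + 49) = 66*((15 - 15) + 49) = 66*(0 + 49) = 66*49 = 3234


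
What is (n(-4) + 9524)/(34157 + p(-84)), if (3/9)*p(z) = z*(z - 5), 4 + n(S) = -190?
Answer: 1866/11317 ≈ 0.16488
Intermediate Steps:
n(S) = -194 (n(S) = -4 - 190 = -194)
p(z) = 3*z*(-5 + z) (p(z) = 3*(z*(z - 5)) = 3*(z*(-5 + z)) = 3*z*(-5 + z))
(n(-4) + 9524)/(34157 + p(-84)) = (-194 + 9524)/(34157 + 3*(-84)*(-5 - 84)) = 9330/(34157 + 3*(-84)*(-89)) = 9330/(34157 + 22428) = 9330/56585 = 9330*(1/56585) = 1866/11317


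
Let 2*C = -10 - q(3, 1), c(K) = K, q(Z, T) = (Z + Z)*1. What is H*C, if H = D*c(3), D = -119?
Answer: 2856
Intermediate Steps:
q(Z, T) = 2*Z (q(Z, T) = (2*Z)*1 = 2*Z)
C = -8 (C = (-10 - 2*3)/2 = (-10 - 1*6)/2 = (-10 - 6)/2 = (½)*(-16) = -8)
H = -357 (H = -119*3 = -357)
H*C = -357*(-8) = 2856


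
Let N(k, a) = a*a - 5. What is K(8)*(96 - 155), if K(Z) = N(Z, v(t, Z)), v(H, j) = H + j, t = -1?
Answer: -2596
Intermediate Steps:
N(k, a) = -5 + a² (N(k, a) = a² - 5 = -5 + a²)
K(Z) = -5 + (-1 + Z)²
K(8)*(96 - 155) = (-5 + (-1 + 8)²)*(96 - 155) = (-5 + 7²)*(-59) = (-5 + 49)*(-59) = 44*(-59) = -2596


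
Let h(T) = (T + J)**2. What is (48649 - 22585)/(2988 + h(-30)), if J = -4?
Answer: 1629/259 ≈ 6.2896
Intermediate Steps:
h(T) = (-4 + T)**2 (h(T) = (T - 4)**2 = (-4 + T)**2)
(48649 - 22585)/(2988 + h(-30)) = (48649 - 22585)/(2988 + (-4 - 30)**2) = 26064/(2988 + (-34)**2) = 26064/(2988 + 1156) = 26064/4144 = 26064*(1/4144) = 1629/259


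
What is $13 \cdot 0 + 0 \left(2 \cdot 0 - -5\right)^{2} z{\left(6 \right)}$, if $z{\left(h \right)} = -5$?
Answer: $0$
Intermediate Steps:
$13 \cdot 0 + 0 \left(2 \cdot 0 - -5\right)^{2} z{\left(6 \right)} = 13 \cdot 0 + 0 \left(2 \cdot 0 - -5\right)^{2} \left(-5\right) = 0 + 0 \left(0 + 5\right)^{2} \left(-5\right) = 0 + 0 \cdot 5^{2} \left(-5\right) = 0 + 0 \cdot 25 \left(-5\right) = 0 + 0 \left(-5\right) = 0 + 0 = 0$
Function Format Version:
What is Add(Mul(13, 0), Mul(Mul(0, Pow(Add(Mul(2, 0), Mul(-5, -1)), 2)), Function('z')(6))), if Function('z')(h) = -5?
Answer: 0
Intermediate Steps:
Add(Mul(13, 0), Mul(Mul(0, Pow(Add(Mul(2, 0), Mul(-5, -1)), 2)), Function('z')(6))) = Add(Mul(13, 0), Mul(Mul(0, Pow(Add(Mul(2, 0), Mul(-5, -1)), 2)), -5)) = Add(0, Mul(Mul(0, Pow(Add(0, 5), 2)), -5)) = Add(0, Mul(Mul(0, Pow(5, 2)), -5)) = Add(0, Mul(Mul(0, 25), -5)) = Add(0, Mul(0, -5)) = Add(0, 0) = 0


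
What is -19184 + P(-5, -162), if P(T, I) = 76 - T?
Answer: -19103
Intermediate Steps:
-19184 + P(-5, -162) = -19184 + (76 - 1*(-5)) = -19184 + (76 + 5) = -19184 + 81 = -19103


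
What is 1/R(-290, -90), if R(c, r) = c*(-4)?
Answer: 1/1160 ≈ 0.00086207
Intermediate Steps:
R(c, r) = -4*c
1/R(-290, -90) = 1/(-4*(-290)) = 1/1160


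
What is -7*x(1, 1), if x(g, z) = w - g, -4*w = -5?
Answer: -7/4 ≈ -1.7500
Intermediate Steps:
w = 5/4 (w = -¼*(-5) = 5/4 ≈ 1.2500)
x(g, z) = 5/4 - g
-7*x(1, 1) = -7*(5/4 - 1*1) = -7*(5/4 - 1) = -7*¼ = -7/4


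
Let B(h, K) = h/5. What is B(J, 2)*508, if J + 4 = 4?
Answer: 0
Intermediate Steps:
J = 0 (J = -4 + 4 = 0)
B(h, K) = h/5 (B(h, K) = h*(1/5) = h/5)
B(J, 2)*508 = ((1/5)*0)*508 = 0*508 = 0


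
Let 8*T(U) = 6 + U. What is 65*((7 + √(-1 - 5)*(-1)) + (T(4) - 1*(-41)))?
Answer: 12805/4 - 65*I*√6 ≈ 3201.3 - 159.22*I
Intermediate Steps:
T(U) = ¾ + U/8 (T(U) = (6 + U)/8 = ¾ + U/8)
65*((7 + √(-1 - 5)*(-1)) + (T(4) - 1*(-41))) = 65*((7 + √(-1 - 5)*(-1)) + ((¾ + (⅛)*4) - 1*(-41))) = 65*((7 + √(-6)*(-1)) + ((¾ + ½) + 41)) = 65*((7 + (I*√6)*(-1)) + (5/4 + 41)) = 65*((7 - I*√6) + 169/4) = 65*(197/4 - I*√6) = 12805/4 - 65*I*√6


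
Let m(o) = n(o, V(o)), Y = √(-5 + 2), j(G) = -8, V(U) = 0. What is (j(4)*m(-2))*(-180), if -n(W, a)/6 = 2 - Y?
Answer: -17280 + 8640*I*√3 ≈ -17280.0 + 14965.0*I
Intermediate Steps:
Y = I*√3 (Y = √(-3) = I*√3 ≈ 1.732*I)
n(W, a) = -12 + 6*I*√3 (n(W, a) = -6*(2 - I*√3) = -12 + 6*I*√3)
m(o) = -12 + 6*I*√3
(j(4)*m(-2))*(-180) = -8*(-12 + 6*I*√3)*(-180) = (96 - 48*I*√3)*(-180) = -17280 + 8640*I*√3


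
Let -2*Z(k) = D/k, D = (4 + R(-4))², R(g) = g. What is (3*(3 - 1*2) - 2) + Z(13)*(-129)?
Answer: 1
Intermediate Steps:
D = 0 (D = (4 - 4)² = 0² = 0)
Z(k) = 0 (Z(k) = -0/k = -½*0 = 0)
(3*(3 - 1*2) - 2) + Z(13)*(-129) = (3*(3 - 1*2) - 2) + 0*(-129) = (3*(3 - 2) - 2) + 0 = (3*1 - 2) + 0 = (3 - 2) + 0 = 1 + 0 = 1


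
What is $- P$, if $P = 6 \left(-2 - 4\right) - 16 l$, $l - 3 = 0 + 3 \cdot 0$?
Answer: $84$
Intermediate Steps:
$l = 3$ ($l = 3 + \left(0 + 3 \cdot 0\right) = 3 + \left(0 + 0\right) = 3 + 0 = 3$)
$P = -84$ ($P = 6 \left(-2 - 4\right) - 48 = 6 \left(-6\right) - 48 = -36 - 48 = -84$)
$- P = \left(-1\right) \left(-84\right) = 84$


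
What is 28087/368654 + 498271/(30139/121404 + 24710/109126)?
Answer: 1216790555896198348667/1159203260258758 ≈ 1.0497e+6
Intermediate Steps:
28087/368654 + 498271/(30139/121404 + 24710/109126) = 28087*(1/368654) + 498271/(30139*(1/121404) + 24710*(1/109126)) = 28087/368654 + 498271/(30139/121404 + 12355/54563) = 28087/368654 + 498271/(3144420677/6624166452) = 28087/368654 + 498271*(6624166452/3144420677) = 28087/368654 + 3300630042204492/3144420677 = 1216790555896198348667/1159203260258758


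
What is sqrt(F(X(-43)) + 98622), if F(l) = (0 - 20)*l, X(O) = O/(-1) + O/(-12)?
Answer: sqrt(879213)/3 ≈ 312.55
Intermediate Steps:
X(O) = -13*O/12 (X(O) = O*(-1) + O*(-1/12) = -O - O/12 = -13*O/12)
F(l) = -20*l
sqrt(F(X(-43)) + 98622) = sqrt(-(-65)*(-43)/3 + 98622) = sqrt(-20*559/12 + 98622) = sqrt(-2795/3 + 98622) = sqrt(293071/3) = sqrt(879213)/3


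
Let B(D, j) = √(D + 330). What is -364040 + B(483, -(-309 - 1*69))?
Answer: -364040 + √813 ≈ -3.6401e+5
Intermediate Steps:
B(D, j) = √(330 + D)
-364040 + B(483, -(-309 - 1*69)) = -364040 + √(330 + 483) = -364040 + √813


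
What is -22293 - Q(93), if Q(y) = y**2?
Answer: -30942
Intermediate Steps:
-22293 - Q(93) = -22293 - 1*93**2 = -22293 - 1*8649 = -22293 - 8649 = -30942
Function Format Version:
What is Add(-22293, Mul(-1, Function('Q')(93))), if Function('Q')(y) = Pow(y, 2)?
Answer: -30942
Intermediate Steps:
Add(-22293, Mul(-1, Function('Q')(93))) = Add(-22293, Mul(-1, Pow(93, 2))) = Add(-22293, Mul(-1, 8649)) = Add(-22293, -8649) = -30942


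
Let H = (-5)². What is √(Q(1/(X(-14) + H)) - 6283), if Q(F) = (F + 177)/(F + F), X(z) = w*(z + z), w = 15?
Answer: 2*I*√10310 ≈ 203.08*I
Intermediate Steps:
H = 25
X(z) = 30*z (X(z) = 15*(z + z) = 15*(2*z) = 30*z)
Q(F) = (177 + F)/(2*F) (Q(F) = (177 + F)/((2*F)) = (177 + F)*(1/(2*F)) = (177 + F)/(2*F))
√(Q(1/(X(-14) + H)) - 6283) = √((177 + 1/(30*(-14) + 25))/(2*(1/(30*(-14) + 25))) - 6283) = √((177 + 1/(-420 + 25))/(2*(1/(-420 + 25))) - 6283) = √((177 + 1/(-395))/(2*(1/(-395))) - 6283) = √((177 - 1/395)/(2*(-1/395)) - 6283) = √((½)*(-395)*(69914/395) - 6283) = √(-34957 - 6283) = √(-41240) = 2*I*√10310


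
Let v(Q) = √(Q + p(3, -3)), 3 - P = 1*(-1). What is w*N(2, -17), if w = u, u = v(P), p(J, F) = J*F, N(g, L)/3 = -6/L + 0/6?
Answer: 18*I*√5/17 ≈ 2.3676*I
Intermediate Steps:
N(g, L) = -18/L (N(g, L) = 3*(-6/L + 0/6) = 3*(-6/L + 0*(⅙)) = 3*(-6/L + 0) = 3*(-6/L) = -18/L)
p(J, F) = F*J
P = 4 (P = 3 - (-1) = 3 - 1*(-1) = 3 + 1 = 4)
v(Q) = √(-9 + Q) (v(Q) = √(Q - 3*3) = √(Q - 9) = √(-9 + Q))
u = I*√5 (u = √(-9 + 4) = √(-5) = I*√5 ≈ 2.2361*I)
w = I*√5 ≈ 2.2361*I
w*N(2, -17) = (I*√5)*(-18/(-17)) = (I*√5)*(-18*(-1/17)) = (I*√5)*(18/17) = 18*I*√5/17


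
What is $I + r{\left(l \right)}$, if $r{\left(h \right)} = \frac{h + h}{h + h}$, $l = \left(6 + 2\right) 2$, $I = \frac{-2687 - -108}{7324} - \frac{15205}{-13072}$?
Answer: $\frac{43347015}{23934832} \approx 1.811$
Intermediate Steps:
$I = \frac{19412183}{23934832}$ ($I = \left(-2687 + 108\right) \frac{1}{7324} - - \frac{15205}{13072} = \left(-2579\right) \frac{1}{7324} + \frac{15205}{13072} = - \frac{2579}{7324} + \frac{15205}{13072} = \frac{19412183}{23934832} \approx 0.81104$)
$l = 16$ ($l = 8 \cdot 2 = 16$)
$r{\left(h \right)} = 1$ ($r{\left(h \right)} = \frac{2 h}{2 h} = 2 h \frac{1}{2 h} = 1$)
$I + r{\left(l \right)} = \frac{19412183}{23934832} + 1 = \frac{43347015}{23934832}$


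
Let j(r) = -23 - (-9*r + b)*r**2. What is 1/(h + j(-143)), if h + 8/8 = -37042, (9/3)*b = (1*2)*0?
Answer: -1/26354929 ≈ -3.7944e-8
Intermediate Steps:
b = 0 (b = ((1*2)*0)/3 = (2*0)/3 = (1/3)*0 = 0)
h = -37043 (h = -1 - 37042 = -37043)
j(r) = -23 + 9*r**3 (j(r) = -23 - (-9*r + 0)*r**2 = -23 - (-9*r)*r**2 = -23 - (-9)*r**3 = -23 + 9*r**3)
1/(h + j(-143)) = 1/(-37043 + (-23 + 9*(-143)**3)) = 1/(-37043 + (-23 + 9*(-2924207))) = 1/(-37043 + (-23 - 26317863)) = 1/(-37043 - 26317886) = 1/(-26354929) = -1/26354929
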